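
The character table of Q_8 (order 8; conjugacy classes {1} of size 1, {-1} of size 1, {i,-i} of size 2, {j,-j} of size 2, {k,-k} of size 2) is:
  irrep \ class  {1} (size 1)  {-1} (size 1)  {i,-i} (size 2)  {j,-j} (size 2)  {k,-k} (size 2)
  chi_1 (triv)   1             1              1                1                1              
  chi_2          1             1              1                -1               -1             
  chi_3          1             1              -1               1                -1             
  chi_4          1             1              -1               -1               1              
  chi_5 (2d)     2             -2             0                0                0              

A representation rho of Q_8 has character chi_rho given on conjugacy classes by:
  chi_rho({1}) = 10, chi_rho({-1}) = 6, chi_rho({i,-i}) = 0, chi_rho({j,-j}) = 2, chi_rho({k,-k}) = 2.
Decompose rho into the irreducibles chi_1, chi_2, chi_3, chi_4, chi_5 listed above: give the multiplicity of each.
Multiplicities: chi_1: 3, chi_2: 1, chi_3: 2, chi_4: 2, chi_5: 1.

Derivation: Use <chi_rho, chi> = (1/|G|) sum_C |C| * chi_rho(C) * conj(chi(C)) with |G| = 8 for each irreducible chi in the table:
  <chi_rho, chi_1> = (1/8)[1*(10)*conj(1) + 1*(6)*conj(1) + 2*(0)*conj(1) + 2*(2)*conj(1) + 2*(2)*conj(1)]
      = (1/8)[(10) + (6) + (0) + (4) + (4)] = 24/8 = 3
  <chi_rho, chi_2> = (1/8)[1*(10)*conj(1) + 1*(6)*conj(1) + 2*(0)*conj(1) + 2*(2)*conj(-1) + 2*(2)*conj(-1)]
      = (1/8)[(10) + (6) + (0) + (-4) + (-4)] = 8/8 = 1
  <chi_rho, chi_3> = (1/8)[1*(10)*conj(1) + 1*(6)*conj(1) + 2*(0)*conj(-1) + 2*(2)*conj(1) + 2*(2)*conj(-1)]
      = (1/8)[(10) + (6) + (0) + (4) + (-4)] = 16/8 = 2
  <chi_rho, chi_4> = (1/8)[1*(10)*conj(1) + 1*(6)*conj(1) + 2*(0)*conj(-1) + 2*(2)*conj(-1) + 2*(2)*conj(1)]
      = (1/8)[(10) + (6) + (0) + (-4) + (4)] = 16/8 = 2
  <chi_rho, chi_5> = (1/8)[1*(10)*conj(2) + 1*(6)*conj(-2) + 2*(0)*conj(0) + 2*(2)*conj(0) + 2*(2)*conj(0)]
      = (1/8)[(20) + (-12) + (0) + (0) + (0)] = 8/8 = 1
Dimension check: dim(rho) = sum (mult * dim) = 3*1 + 1*1 + 2*1 + 2*1 + 1*2 = 10 = chi_rho(e) = 10.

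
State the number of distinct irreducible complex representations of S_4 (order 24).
5

Derivation: The number of irreducible complex representations of a finite group equals its number of conjugacy classes. Conjugacy classes in S_4 correspond to cycle types, i.e. partitions of 4; there are p(4) = 5 of them, so S_4 (order 24) has exactly 5 irreducible complex representations.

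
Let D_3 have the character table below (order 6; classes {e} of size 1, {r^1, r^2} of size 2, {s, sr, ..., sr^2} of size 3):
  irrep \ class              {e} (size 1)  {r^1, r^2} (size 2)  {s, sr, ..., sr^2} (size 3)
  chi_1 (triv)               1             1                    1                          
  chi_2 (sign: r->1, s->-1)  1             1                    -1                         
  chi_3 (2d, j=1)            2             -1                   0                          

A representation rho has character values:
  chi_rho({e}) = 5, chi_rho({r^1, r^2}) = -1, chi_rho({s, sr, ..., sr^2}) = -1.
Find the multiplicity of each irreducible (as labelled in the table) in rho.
Multiplicities: chi_1: 0, chi_2: 1, chi_3: 2.

Derivation: Use <chi_rho, chi> = (1/|G|) sum_C |C| * chi_rho(C) * conj(chi(C)) with |G| = 6 for each irreducible chi in the table:
  <chi_rho, chi_1> = (1/6)[1*(5)*conj(1) + 2*(-1)*conj(1) + 3*(-1)*conj(1)]
      = (1/6)[(5) + (-2) + (-3)] = 0/6 = 0
  <chi_rho, chi_2> = (1/6)[1*(5)*conj(1) + 2*(-1)*conj(1) + 3*(-1)*conj(-1)]
      = (1/6)[(5) + (-2) + (3)] = 6/6 = 1
  <chi_rho, chi_3> = (1/6)[1*(5)*conj(2) + 2*(-1)*conj(-1) + 3*(-1)*conj(0)]
      = (1/6)[(10) + (2) + (0)] = 12/6 = 2
Dimension check: dim(rho) = sum (mult * dim) = 0*1 + 1*1 + 2*2 = 5 = chi_rho(e) = 5.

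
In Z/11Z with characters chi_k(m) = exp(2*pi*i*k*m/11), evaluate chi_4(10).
chi_4(10) = zeta_11^40 = exp(-8*I*pi/11)

Working: chi_4(10) = zeta_11^(4*10) = zeta_11^40. Since zeta_11^11 = 1, this equals zeta_11^7 = exp(2*pi*i*7/11) = exp(-8*I*pi/11).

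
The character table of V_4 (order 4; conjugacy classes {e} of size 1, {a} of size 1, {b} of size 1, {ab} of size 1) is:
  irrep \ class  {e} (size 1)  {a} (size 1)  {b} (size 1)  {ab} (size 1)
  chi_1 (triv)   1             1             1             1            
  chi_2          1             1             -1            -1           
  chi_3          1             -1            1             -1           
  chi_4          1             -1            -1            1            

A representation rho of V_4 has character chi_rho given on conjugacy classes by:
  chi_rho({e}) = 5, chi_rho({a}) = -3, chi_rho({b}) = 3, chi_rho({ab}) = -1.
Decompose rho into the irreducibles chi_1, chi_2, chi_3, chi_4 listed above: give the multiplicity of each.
Multiplicities: chi_1: 1, chi_2: 0, chi_3: 3, chi_4: 1.

Derivation: Use <chi_rho, chi> = (1/|G|) sum_C |C| * chi_rho(C) * conj(chi(C)) with |G| = 4 for each irreducible chi in the table:
  <chi_rho, chi_1> = (1/4)[1*(5)*conj(1) + 1*(-3)*conj(1) + 1*(3)*conj(1) + 1*(-1)*conj(1)]
      = (1/4)[(5) + (-3) + (3) + (-1)] = 4/4 = 1
  <chi_rho, chi_2> = (1/4)[1*(5)*conj(1) + 1*(-3)*conj(1) + 1*(3)*conj(-1) + 1*(-1)*conj(-1)]
      = (1/4)[(5) + (-3) + (-3) + (1)] = 0/4 = 0
  <chi_rho, chi_3> = (1/4)[1*(5)*conj(1) + 1*(-3)*conj(-1) + 1*(3)*conj(1) + 1*(-1)*conj(-1)]
      = (1/4)[(5) + (3) + (3) + (1)] = 12/4 = 3
  <chi_rho, chi_4> = (1/4)[1*(5)*conj(1) + 1*(-3)*conj(-1) + 1*(3)*conj(-1) + 1*(-1)*conj(1)]
      = (1/4)[(5) + (3) + (-3) + (-1)] = 4/4 = 1
Dimension check: dim(rho) = sum (mult * dim) = 1*1 + 0*1 + 3*1 + 1*1 = 5 = chi_rho(e) = 5.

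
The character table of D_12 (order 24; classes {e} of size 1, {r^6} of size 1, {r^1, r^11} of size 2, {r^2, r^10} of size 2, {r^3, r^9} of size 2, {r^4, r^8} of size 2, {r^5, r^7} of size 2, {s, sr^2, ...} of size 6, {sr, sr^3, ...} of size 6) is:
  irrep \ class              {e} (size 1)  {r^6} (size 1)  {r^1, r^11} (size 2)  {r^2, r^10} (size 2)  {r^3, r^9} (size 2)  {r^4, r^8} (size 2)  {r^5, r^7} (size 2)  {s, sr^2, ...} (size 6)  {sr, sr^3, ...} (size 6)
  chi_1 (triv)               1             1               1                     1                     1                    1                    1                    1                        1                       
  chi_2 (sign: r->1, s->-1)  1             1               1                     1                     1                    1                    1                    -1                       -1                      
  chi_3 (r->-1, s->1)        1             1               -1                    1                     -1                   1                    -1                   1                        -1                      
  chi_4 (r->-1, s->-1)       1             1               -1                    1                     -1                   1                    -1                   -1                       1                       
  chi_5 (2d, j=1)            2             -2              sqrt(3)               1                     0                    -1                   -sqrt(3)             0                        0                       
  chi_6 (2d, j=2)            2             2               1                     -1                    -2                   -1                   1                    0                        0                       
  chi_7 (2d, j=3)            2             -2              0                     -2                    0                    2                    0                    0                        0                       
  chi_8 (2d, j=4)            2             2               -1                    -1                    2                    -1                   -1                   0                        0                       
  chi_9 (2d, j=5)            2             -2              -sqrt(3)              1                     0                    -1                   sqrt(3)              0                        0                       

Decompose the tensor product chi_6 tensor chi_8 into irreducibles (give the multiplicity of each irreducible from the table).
chi_6 tensor chi_8 = chi_3 + chi_4 + chi_6 (all other irreducibles have multiplicity 0).

Argument: The character of a tensor product is the pointwise product (chi_6 * chi_8)(C) = chi_6(C) * chi_8(C):
  {e}: (2)*(2), {r^6}: (2)*(2), {r^1, r^11}: (1)*(-1), {r^2, r^10}: (-1)*(-1), {r^3, r^9}: (-2)*(2), {r^4, r^8}: (-1)*(-1), {r^5, r^7}: (1)*(-1), {s, sr^2, ...}: (0)*(0), {sr, sr^3, ...}: (0)*(0)
so (chi_6 * chi_8) takes values
  {e} -> 4, {r^6} -> 4, {r^1, r^11} -> -1, {r^2, r^10} -> 1, {r^3, r^9} -> -4, {r^4, r^8} -> 1, {r^5, r^7} -> -1, {s, sr^2, ...} -> 0, {sr, sr^3, ...} -> 0.
Now take the inner product of this character with each irreducible chi from the table, <chi_6*chi_8, chi> = (1/24) sum_C |C| (chi_6*chi_8)(C) conj(chi(C)):
  <chi_6*chi_8, chi_1> = (1/24)[1*(4)*conj(1) + 1*(4)*conj(1) + 2*(-1)*conj(1) + 2*(1)*conj(1) + 2*(-4)*conj(1) + 2*(1)*conj(1) + 2*(-1)*conj(1) + 6*(0)*conj(1) + 6*(0)*conj(1)]
      = (1/24)[(4) + (4) + (-2) + (2) + (-8) + (2) + (-2) + (0) + (0)] = 0/24 = 0
  <chi_6*chi_8, chi_2> = (1/24)[1*(4)*conj(1) + 1*(4)*conj(1) + 2*(-1)*conj(1) + 2*(1)*conj(1) + 2*(-4)*conj(1) + 2*(1)*conj(1) + 2*(-1)*conj(1) + 6*(0)*conj(-1) + 6*(0)*conj(-1)]
      = (1/24)[(4) + (4) + (-2) + (2) + (-8) + (2) + (-2) + (0) + (0)] = 0/24 = 0
  <chi_6*chi_8, chi_3> = (1/24)[1*(4)*conj(1) + 1*(4)*conj(1) + 2*(-1)*conj(-1) + 2*(1)*conj(1) + 2*(-4)*conj(-1) + 2*(1)*conj(1) + 2*(-1)*conj(-1) + 6*(0)*conj(1) + 6*(0)*conj(-1)]
      = (1/24)[(4) + (4) + (2) + (2) + (8) + (2) + (2) + (0) + (0)] = 24/24 = 1
  <chi_6*chi_8, chi_4> = (1/24)[1*(4)*conj(1) + 1*(4)*conj(1) + 2*(-1)*conj(-1) + 2*(1)*conj(1) + 2*(-4)*conj(-1) + 2*(1)*conj(1) + 2*(-1)*conj(-1) + 6*(0)*conj(-1) + 6*(0)*conj(1)]
      = (1/24)[(4) + (4) + (2) + (2) + (8) + (2) + (2) + (0) + (0)] = 24/24 = 1
  <chi_6*chi_8, chi_5> = (1/24)[1*(4)*conj(2) + 1*(4)*conj(-2) + 2*(-1)*conj(sqrt(3)) + 2*(1)*conj(1) + 2*(-4)*conj(0) + 2*(1)*conj(-1) + 2*(-1)*conj(-sqrt(3)) + 6*(0)*conj(0) + 6*(0)*conj(0)]
      = (1/24)[(8) + (-8) + (-2*sqrt(3)) + (2) + (0) + (-2) + (2*sqrt(3)) + (0) + (0)] = 0/24 = 0
  <chi_6*chi_8, chi_6> = (1/24)[1*(4)*conj(2) + 1*(4)*conj(2) + 2*(-1)*conj(1) + 2*(1)*conj(-1) + 2*(-4)*conj(-2) + 2*(1)*conj(-1) + 2*(-1)*conj(1) + 6*(0)*conj(0) + 6*(0)*conj(0)]
      = (1/24)[(8) + (8) + (-2) + (-2) + (16) + (-2) + (-2) + (0) + (0)] = 24/24 = 1
  <chi_6*chi_8, chi_7> = (1/24)[1*(4)*conj(2) + 1*(4)*conj(-2) + 2*(-1)*conj(0) + 2*(1)*conj(-2) + 2*(-4)*conj(0) + 2*(1)*conj(2) + 2*(-1)*conj(0) + 6*(0)*conj(0) + 6*(0)*conj(0)]
      = (1/24)[(8) + (-8) + (0) + (-4) + (0) + (4) + (0) + (0) + (0)] = 0/24 = 0
  <chi_6*chi_8, chi_8> = (1/24)[1*(4)*conj(2) + 1*(4)*conj(2) + 2*(-1)*conj(-1) + 2*(1)*conj(-1) + 2*(-4)*conj(2) + 2*(1)*conj(-1) + 2*(-1)*conj(-1) + 6*(0)*conj(0) + 6*(0)*conj(0)]
      = (1/24)[(8) + (8) + (2) + (-2) + (-16) + (-2) + (2) + (0) + (0)] = 0/24 = 0
  <chi_6*chi_8, chi_9> = (1/24)[1*(4)*conj(2) + 1*(4)*conj(-2) + 2*(-1)*conj(-sqrt(3)) + 2*(1)*conj(1) + 2*(-4)*conj(0) + 2*(1)*conj(-1) + 2*(-1)*conj(sqrt(3)) + 6*(0)*conj(0) + 6*(0)*conj(0)]
      = (1/24)[(8) + (-8) + (2*sqrt(3)) + (2) + (0) + (-2) + (-2*sqrt(3)) + (0) + (0)] = 0/24 = 0
Hence the multiplicities are chi_3: 1, chi_4: 1, chi_6: 1. Dimension check: dim(chi_6)*dim(chi_8) = 2*2 = 4 and sum (mult * dim) = 1*1 + 1*1 + 1*2 = 4.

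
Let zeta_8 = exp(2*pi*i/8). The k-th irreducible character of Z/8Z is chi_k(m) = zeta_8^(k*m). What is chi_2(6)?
chi_2(6) = zeta_8^12 = -1

Why: chi_2(6) = zeta_8^(2*6) = zeta_8^12. Since zeta_8^8 = 1, this equals zeta_8^4 = exp(2*pi*i*4/8) = -1.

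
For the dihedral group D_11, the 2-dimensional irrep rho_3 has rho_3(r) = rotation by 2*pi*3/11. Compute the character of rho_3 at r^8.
chi_{rho_3}(r^8) = 2*cos(2*pi*3*8/11) = 2*cos(48*pi/11)

Solution. rho_3(r^8) is rotation by angle 2*pi*3*8/11, whose trace is 2*cos(2*pi*3*8/11) = 2*cos(48*pi/11).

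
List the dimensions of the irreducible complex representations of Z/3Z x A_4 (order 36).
Dimensions: 1, 1, 1, 1, 1, 1, 1, 1, 1, 3, 3, 3

Explanation: There are 12 irreducibles (= number of conjugacy classes). Their dimensions d_i satisfy sum d_i^2 = |G| = 36: 1 + 1 + 1 + 1 + 1 + 1 + 1 + 1 + 1 + 9 + 9 + 9 = 36. (For the product with Z/3Z: each of the 3 1-dim characters of Z/3Z tensors with each irrep of A_4, giving 3 copies of each A_4-dimension.)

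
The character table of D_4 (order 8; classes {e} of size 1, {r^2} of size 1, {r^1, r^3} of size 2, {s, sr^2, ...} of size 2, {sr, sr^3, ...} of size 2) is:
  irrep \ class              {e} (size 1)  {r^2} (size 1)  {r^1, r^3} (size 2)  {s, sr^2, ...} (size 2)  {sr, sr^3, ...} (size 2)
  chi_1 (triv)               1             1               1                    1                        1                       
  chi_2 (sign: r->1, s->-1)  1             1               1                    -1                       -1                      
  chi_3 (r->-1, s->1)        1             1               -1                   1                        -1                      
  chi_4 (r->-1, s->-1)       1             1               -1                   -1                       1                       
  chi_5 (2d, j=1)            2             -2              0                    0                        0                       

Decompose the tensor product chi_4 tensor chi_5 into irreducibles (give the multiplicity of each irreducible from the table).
chi_4 tensor chi_5 = chi_5 (all other irreducibles have multiplicity 0).

Proof sketch: The character of a tensor product is the pointwise product (chi_4 * chi_5)(C) = chi_4(C) * chi_5(C):
  {e}: (1)*(2), {r^2}: (1)*(-2), {r^1, r^3}: (-1)*(0), {s, sr^2, ...}: (-1)*(0), {sr, sr^3, ...}: (1)*(0)
so (chi_4 * chi_5) takes values
  {e} -> 2, {r^2} -> -2, {r^1, r^3} -> 0, {s, sr^2, ...} -> 0, {sr, sr^3, ...} -> 0.
Now take the inner product of this character with each irreducible chi from the table, <chi_4*chi_5, chi> = (1/8) sum_C |C| (chi_4*chi_5)(C) conj(chi(C)):
  <chi_4*chi_5, chi_1> = (1/8)[1*(2)*conj(1) + 1*(-2)*conj(1) + 2*(0)*conj(1) + 2*(0)*conj(1) + 2*(0)*conj(1)]
      = (1/8)[(2) + (-2) + (0) + (0) + (0)] = 0/8 = 0
  <chi_4*chi_5, chi_2> = (1/8)[1*(2)*conj(1) + 1*(-2)*conj(1) + 2*(0)*conj(1) + 2*(0)*conj(-1) + 2*(0)*conj(-1)]
      = (1/8)[(2) + (-2) + (0) + (0) + (0)] = 0/8 = 0
  <chi_4*chi_5, chi_3> = (1/8)[1*(2)*conj(1) + 1*(-2)*conj(1) + 2*(0)*conj(-1) + 2*(0)*conj(1) + 2*(0)*conj(-1)]
      = (1/8)[(2) + (-2) + (0) + (0) + (0)] = 0/8 = 0
  <chi_4*chi_5, chi_4> = (1/8)[1*(2)*conj(1) + 1*(-2)*conj(1) + 2*(0)*conj(-1) + 2*(0)*conj(-1) + 2*(0)*conj(1)]
      = (1/8)[(2) + (-2) + (0) + (0) + (0)] = 0/8 = 0
  <chi_4*chi_5, chi_5> = (1/8)[1*(2)*conj(2) + 1*(-2)*conj(-2) + 2*(0)*conj(0) + 2*(0)*conj(0) + 2*(0)*conj(0)]
      = (1/8)[(4) + (4) + (0) + (0) + (0)] = 8/8 = 1
Hence the multiplicities are chi_5: 1. Dimension check: dim(chi_4)*dim(chi_5) = 1*2 = 2 and sum (mult * dim) = 1*2 = 2.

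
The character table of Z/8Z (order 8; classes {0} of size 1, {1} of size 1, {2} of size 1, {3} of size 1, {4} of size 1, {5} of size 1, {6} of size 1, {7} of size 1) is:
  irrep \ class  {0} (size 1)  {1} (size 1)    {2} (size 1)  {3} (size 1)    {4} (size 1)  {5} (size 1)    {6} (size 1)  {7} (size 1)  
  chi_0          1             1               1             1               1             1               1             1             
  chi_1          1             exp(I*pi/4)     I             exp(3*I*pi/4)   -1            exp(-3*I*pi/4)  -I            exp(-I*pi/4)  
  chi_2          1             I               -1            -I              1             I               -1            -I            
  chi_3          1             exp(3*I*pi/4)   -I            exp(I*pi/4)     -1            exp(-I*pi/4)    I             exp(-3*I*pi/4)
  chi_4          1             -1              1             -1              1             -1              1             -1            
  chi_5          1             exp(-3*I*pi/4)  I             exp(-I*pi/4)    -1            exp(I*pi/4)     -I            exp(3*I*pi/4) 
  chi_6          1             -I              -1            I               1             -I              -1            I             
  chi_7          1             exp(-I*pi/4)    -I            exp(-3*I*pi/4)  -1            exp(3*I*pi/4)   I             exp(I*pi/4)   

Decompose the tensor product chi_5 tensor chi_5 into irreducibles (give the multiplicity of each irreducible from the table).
chi_5 tensor chi_5 = chi_2 (all other irreducibles have multiplicity 0).

Justification: The character of a tensor product is the pointwise product (chi_5 * chi_5)(C) = chi_5(C) * chi_5(C):
  {0}: (1)*(1), {1}: (exp(-3*I*pi/4))*(exp(-3*I*pi/4)), {2}: (I)*(I), {3}: (exp(-I*pi/4))*(exp(-I*pi/4)), {4}: (-1)*(-1), {5}: (exp(I*pi/4))*(exp(I*pi/4)), {6}: (-I)*(-I), {7}: (exp(3*I*pi/4))*(exp(3*I*pi/4))
so (chi_5 * chi_5) takes values
  {0} -> 1, {1} -> I, {2} -> -1, {3} -> -I, {4} -> 1, {5} -> I, {6} -> -1, {7} -> -I.
Now take the inner product of this character with each irreducible chi from the table, <chi_5*chi_5, chi> = (1/8) sum_C |C| (chi_5*chi_5)(C) conj(chi(C)):
  <chi_5*chi_5, chi_0> = (1/8)[1*(1)*conj(1) + 1*(I)*conj(1) + 1*(-1)*conj(1) + 1*(-I)*conj(1) + 1*(1)*conj(1) + 1*(I)*conj(1) + 1*(-1)*conj(1) + 1*(-I)*conj(1)]
      = (1/8)[(1) + (I) + (-1) + (-I) + (1) + (I) + (-1) + (-I)] = 0/8 = 0
  <chi_5*chi_5, chi_1> = (1/8)[1*(1)*conj(1) + 1*(I)*conj(exp(I*pi/4)) + 1*(-1)*conj(I) + 1*(-I)*conj(exp(3*I*pi/4)) + 1*(1)*conj(-1) + 1*(I)*conj(exp(-3*I*pi/4)) + 1*(-1)*conj(-I) + 1*(-I)*conj(exp(-I*pi/4))]
      = (1/8)[(1) + (exp(I*pi/4)) + (I) + (-exp(-I*pi/4)) + (-1) + (exp(-3*I*pi/4)) + (-I) + (-exp(3*I*pi/4))] = 0/8 = 0
  <chi_5*chi_5, chi_2> = (1/8)[1*(1)*conj(1) + 1*(I)*conj(I) + 1*(-1)*conj(-1) + 1*(-I)*conj(-I) + 1*(1)*conj(1) + 1*(I)*conj(I) + 1*(-1)*conj(-1) + 1*(-I)*conj(-I)]
      = (1/8)[(1) + (1) + (1) + (1) + (1) + (1) + (1) + (1)] = 8/8 = 1
  <chi_5*chi_5, chi_3> = (1/8)[1*(1)*conj(1) + 1*(I)*conj(exp(3*I*pi/4)) + 1*(-1)*conj(-I) + 1*(-I)*conj(exp(I*pi/4)) + 1*(1)*conj(-1) + 1*(I)*conj(exp(-I*pi/4)) + 1*(-1)*conj(I) + 1*(-I)*conj(exp(-3*I*pi/4))]
      = (1/8)[(1) + (exp(-I*pi/4)) + (-I) + (-exp(I*pi/4)) + (-1) + (exp(3*I*pi/4)) + (I) + (-exp(-3*I*pi/4))] = 0/8 = 0
  <chi_5*chi_5, chi_4> = (1/8)[1*(1)*conj(1) + 1*(I)*conj(-1) + 1*(-1)*conj(1) + 1*(-I)*conj(-1) + 1*(1)*conj(1) + 1*(I)*conj(-1) + 1*(-1)*conj(1) + 1*(-I)*conj(-1)]
      = (1/8)[(1) + (-I) + (-1) + (I) + (1) + (-I) + (-1) + (I)] = 0/8 = 0
  <chi_5*chi_5, chi_5> = (1/8)[1*(1)*conj(1) + 1*(I)*conj(exp(-3*I*pi/4)) + 1*(-1)*conj(I) + 1*(-I)*conj(exp(-I*pi/4)) + 1*(1)*conj(-1) + 1*(I)*conj(exp(I*pi/4)) + 1*(-1)*conj(-I) + 1*(-I)*conj(exp(3*I*pi/4))]
      = (1/8)[(1) + (exp(-3*I*pi/4)) + (I) + (-exp(3*I*pi/4)) + (-1) + (exp(I*pi/4)) + (-I) + (-exp(-I*pi/4))] = 0/8 = 0
  <chi_5*chi_5, chi_6> = (1/8)[1*(1)*conj(1) + 1*(I)*conj(-I) + 1*(-1)*conj(-1) + 1*(-I)*conj(I) + 1*(1)*conj(1) + 1*(I)*conj(-I) + 1*(-1)*conj(-1) + 1*(-I)*conj(I)]
      = (1/8)[(1) + (-1) + (1) + (-1) + (1) + (-1) + (1) + (-1)] = 0/8 = 0
  <chi_5*chi_5, chi_7> = (1/8)[1*(1)*conj(1) + 1*(I)*conj(exp(-I*pi/4)) + 1*(-1)*conj(-I) + 1*(-I)*conj(exp(-3*I*pi/4)) + 1*(1)*conj(-1) + 1*(I)*conj(exp(3*I*pi/4)) + 1*(-1)*conj(I) + 1*(-I)*conj(exp(I*pi/4))]
      = (1/8)[(1) + (exp(3*I*pi/4)) + (-I) + (-exp(-3*I*pi/4)) + (-1) + (exp(-I*pi/4)) + (I) + (-exp(I*pi/4))] = 0/8 = 0
(Exp terms are combined using exp(i*s)*conj(exp(i*t)) = exp(i*(s-t)), and sums of them are collapsed using the identity that for every m > 1 the m distinct m-th roots of unity sum to 0, e.g. 1 + exp(2*I*pi/3) + exp(-2*I*pi/3) = 0.)
Hence the multiplicities are chi_2: 1. Dimension check: dim(chi_5)*dim(chi_5) = 1*1 = 1 and sum (mult * dim) = 1*1 = 1.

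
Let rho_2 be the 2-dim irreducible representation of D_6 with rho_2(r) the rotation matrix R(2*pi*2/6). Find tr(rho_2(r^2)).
chi_{rho_2}(r^2) = 2*cos(2*pi*2*2/6) = -1

Justification: rho_2(r^2) is rotation by angle 2*pi*2*2/6, whose trace is 2*cos(2*pi*2*2/6) = -1.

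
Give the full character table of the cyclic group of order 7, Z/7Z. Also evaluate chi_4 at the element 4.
Character table of Z/7Z (irreps indexed chi_0,...,chi_6 with chi_k(m) = zeta_7^(k*m), zeta_7 = exp(2*pi*i/7)):
  irrep \ class  {0} (size 1)  {1} (size 1)    {2} (size 1)    {3} (size 1)    {4} (size 1)    {5} (size 1)    {6} (size 1)  
  chi_0          1             1               1               1               1               1               1             
  chi_1          1             exp(2*I*pi/7)   exp(4*I*pi/7)   exp(6*I*pi/7)   exp(-6*I*pi/7)  exp(-4*I*pi/7)  exp(-2*I*pi/7)
  chi_2          1             exp(4*I*pi/7)   exp(-6*I*pi/7)  exp(-2*I*pi/7)  exp(2*I*pi/7)   exp(6*I*pi/7)   exp(-4*I*pi/7)
  chi_3          1             exp(6*I*pi/7)   exp(-2*I*pi/7)  exp(4*I*pi/7)   exp(-4*I*pi/7)  exp(2*I*pi/7)   exp(-6*I*pi/7)
  chi_4          1             exp(-6*I*pi/7)  exp(2*I*pi/7)   exp(-4*I*pi/7)  exp(4*I*pi/7)   exp(-2*I*pi/7)  exp(6*I*pi/7) 
  chi_5          1             exp(-4*I*pi/7)  exp(6*I*pi/7)   exp(2*I*pi/7)   exp(-2*I*pi/7)  exp(-6*I*pi/7)  exp(4*I*pi/7) 
  chi_6          1             exp(-2*I*pi/7)  exp(-4*I*pi/7)  exp(-6*I*pi/7)  exp(6*I*pi/7)   exp(4*I*pi/7)   exp(2*I*pi/7) 

Spot check: chi_4(4) = zeta_7^(4*4) = zeta_7^16 = exp(4*I*pi/7).

Details: Z/7Z is abelian, so all 7 irreducible complex representations are 1-dimensional. They are given by chi_k(m) = zeta_7^(k*m) for k = 0,...,6. Row orthogonality: sum_m chi_k(m) conj(chi_l(m)) = 7 * [k = l].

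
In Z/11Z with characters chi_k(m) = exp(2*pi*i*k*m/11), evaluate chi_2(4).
chi_2(4) = zeta_11^8 = exp(-6*I*pi/11)

Working: chi_2(4) = zeta_11^(2*4) = zeta_11^8. Since zeta_11^11 = 1, this equals zeta_11^8 = exp(2*pi*i*8/11) = exp(-6*I*pi/11).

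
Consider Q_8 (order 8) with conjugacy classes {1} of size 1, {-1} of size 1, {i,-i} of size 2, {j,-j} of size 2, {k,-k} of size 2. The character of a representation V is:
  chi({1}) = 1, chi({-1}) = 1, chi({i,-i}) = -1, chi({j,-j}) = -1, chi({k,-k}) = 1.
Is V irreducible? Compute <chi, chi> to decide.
Irreducible: <chi, chi> = 1.

Working: <chi, chi> = (1/|G|) sum_C |C| * |chi(C)|^2 = (1/8)[1*|1|^2 + 1*|1|^2 + 2*|-1|^2 + 2*|-1|^2 + 2*|1|^2]
  = (1/8)[(1) + (1) + (2) + (2) + (2)] = 8/8 = 1.
A character is irreducible iff <chi, chi> = 1, so this representation is irreducible.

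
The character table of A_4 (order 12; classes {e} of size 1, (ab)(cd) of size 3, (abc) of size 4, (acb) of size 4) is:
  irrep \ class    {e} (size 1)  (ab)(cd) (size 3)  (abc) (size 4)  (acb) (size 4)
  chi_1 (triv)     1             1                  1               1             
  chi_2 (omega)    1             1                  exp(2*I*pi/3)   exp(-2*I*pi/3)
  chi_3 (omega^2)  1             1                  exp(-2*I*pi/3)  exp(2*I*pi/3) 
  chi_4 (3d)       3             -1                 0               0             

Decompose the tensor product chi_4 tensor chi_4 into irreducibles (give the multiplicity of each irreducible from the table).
chi_4 tensor chi_4 = chi_1 + chi_2 + chi_3 + 2*chi_4 (all other irreducibles have multiplicity 0).

Reasoning: The character of a tensor product is the pointwise product (chi_4 * chi_4)(C) = chi_4(C) * chi_4(C):
  {e}: (3)*(3), (ab)(cd): (-1)*(-1), (abc): (0)*(0), (acb): (0)*(0)
so (chi_4 * chi_4) takes values
  {e} -> 9, (ab)(cd) -> 1, (abc) -> 0, (acb) -> 0.
Now take the inner product of this character with each irreducible chi from the table, <chi_4*chi_4, chi> = (1/12) sum_C |C| (chi_4*chi_4)(C) conj(chi(C)):
  <chi_4*chi_4, chi_1> = (1/12)[1*(9)*conj(1) + 3*(1)*conj(1) + 4*(0)*conj(1) + 4*(0)*conj(1)]
      = (1/12)[(9) + (3) + (0) + (0)] = 12/12 = 1
  <chi_4*chi_4, chi_2> = (1/12)[1*(9)*conj(1) + 3*(1)*conj(1) + 4*(0)*conj(exp(2*I*pi/3)) + 4*(0)*conj(exp(-2*I*pi/3))]
      = (1/12)[(9) + (3) + (0) + (0)] = 12/12 = 1
  <chi_4*chi_4, chi_3> = (1/12)[1*(9)*conj(1) + 3*(1)*conj(1) + 4*(0)*conj(exp(-2*I*pi/3)) + 4*(0)*conj(exp(2*I*pi/3))]
      = (1/12)[(9) + (3) + (0) + (0)] = 12/12 = 1
  <chi_4*chi_4, chi_4> = (1/12)[1*(9)*conj(3) + 3*(1)*conj(-1) + 4*(0)*conj(0) + 4*(0)*conj(0)]
      = (1/12)[(27) + (-3) + (0) + (0)] = 24/12 = 2
(Exp terms are combined using exp(i*s)*conj(exp(i*t)) = exp(i*(s-t)), and sums of them are collapsed using the identity that for every m > 1 the m distinct m-th roots of unity sum to 0, e.g. 1 + exp(2*I*pi/3) + exp(-2*I*pi/3) = 0.)
Hence the multiplicities are chi_1: 1, chi_2: 1, chi_3: 1, chi_4: 2. Dimension check: dim(chi_4)*dim(chi_4) = 3*3 = 9 and sum (mult * dim) = 1*1 + 1*1 + 1*1 + 2*3 = 9.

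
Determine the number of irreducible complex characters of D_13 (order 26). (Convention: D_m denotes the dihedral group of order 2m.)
8

Argument: The number of irreducible complex representations of a finite group equals its number of conjugacy classes. D_13 has 8 conjugacy classes ((n+3)/2 for n odd), so D_13 (order 26) has exactly 8 irreducible complex representations.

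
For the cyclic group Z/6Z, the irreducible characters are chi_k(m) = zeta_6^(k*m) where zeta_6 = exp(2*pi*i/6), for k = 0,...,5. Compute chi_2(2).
chi_2(2) = zeta_6^4 = exp(-2*I*pi/3)

Why: chi_2(2) = zeta_6^(2*2) = zeta_6^4. Since zeta_6^6 = 1, this equals zeta_6^4 = exp(2*pi*i*4/6) = exp(-2*I*pi/3).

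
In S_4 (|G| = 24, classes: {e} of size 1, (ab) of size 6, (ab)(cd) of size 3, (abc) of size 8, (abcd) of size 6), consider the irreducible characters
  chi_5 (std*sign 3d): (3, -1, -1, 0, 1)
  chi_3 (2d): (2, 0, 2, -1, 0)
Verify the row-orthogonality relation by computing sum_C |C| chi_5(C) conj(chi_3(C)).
Sum = 0; so <chi_5, chi_3> = 0 (distinct irreducibles are orthogonal).

Compute term by term over conjugacy classes (|C| * chi_5(C) * conj(chi_3(C))):
  1*(3)*conj(2) + 6*(-1)*conj(0) + 3*(-1)*conj(2) + 8*(0)*conj(-1) + 6*(1)*conj(0)
  = (6) + (0) + (-6) + (0) + (0)
  = 0.
Dividing by |G| = 24 gives 0/24 = 0, matching the row-orthogonality relation <chi_5, chi_3> = [chi_5 = chi_3].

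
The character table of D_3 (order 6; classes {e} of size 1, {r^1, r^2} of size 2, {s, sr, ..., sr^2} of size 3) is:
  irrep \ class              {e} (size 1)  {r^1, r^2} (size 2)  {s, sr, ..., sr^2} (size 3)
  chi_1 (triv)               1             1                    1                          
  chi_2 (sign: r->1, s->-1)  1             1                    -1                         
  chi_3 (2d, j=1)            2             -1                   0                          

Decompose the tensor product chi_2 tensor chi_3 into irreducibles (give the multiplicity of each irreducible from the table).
chi_2 tensor chi_3 = chi_3 (all other irreducibles have multiplicity 0).

Working: The character of a tensor product is the pointwise product (chi_2 * chi_3)(C) = chi_2(C) * chi_3(C):
  {e}: (1)*(2), {r^1, r^2}: (1)*(-1), {s, sr, ..., sr^2}: (-1)*(0)
so (chi_2 * chi_3) takes values
  {e} -> 2, {r^1, r^2} -> -1, {s, sr, ..., sr^2} -> 0.
Now take the inner product of this character with each irreducible chi from the table, <chi_2*chi_3, chi> = (1/6) sum_C |C| (chi_2*chi_3)(C) conj(chi(C)):
  <chi_2*chi_3, chi_1> = (1/6)[1*(2)*conj(1) + 2*(-1)*conj(1) + 3*(0)*conj(1)]
      = (1/6)[(2) + (-2) + (0)] = 0/6 = 0
  <chi_2*chi_3, chi_2> = (1/6)[1*(2)*conj(1) + 2*(-1)*conj(1) + 3*(0)*conj(-1)]
      = (1/6)[(2) + (-2) + (0)] = 0/6 = 0
  <chi_2*chi_3, chi_3> = (1/6)[1*(2)*conj(2) + 2*(-1)*conj(-1) + 3*(0)*conj(0)]
      = (1/6)[(4) + (2) + (0)] = 6/6 = 1
Hence the multiplicities are chi_3: 1. Dimension check: dim(chi_2)*dim(chi_3) = 1*2 = 2 and sum (mult * dim) = 1*2 = 2.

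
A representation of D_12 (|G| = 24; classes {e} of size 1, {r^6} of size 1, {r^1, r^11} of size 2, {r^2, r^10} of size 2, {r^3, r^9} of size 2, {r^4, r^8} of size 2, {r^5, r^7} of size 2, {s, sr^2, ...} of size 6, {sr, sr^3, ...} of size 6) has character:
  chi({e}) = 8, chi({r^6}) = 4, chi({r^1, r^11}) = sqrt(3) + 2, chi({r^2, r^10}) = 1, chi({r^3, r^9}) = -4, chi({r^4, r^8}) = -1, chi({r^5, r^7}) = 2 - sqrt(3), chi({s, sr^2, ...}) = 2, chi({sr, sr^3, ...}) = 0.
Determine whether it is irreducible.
Not irreducible (reducible): <chi, chi> = 7 > 1.

Working: <chi, chi> = (1/|G|) sum_C |C| * |chi(C)|^2 = (1/24)[1*|8|^2 + 1*|4|^2 + 2*|sqrt(3) + 2|^2 + 2*|1|^2 + 2*|-4|^2 + 2*|-1|^2 + 2*|2 - sqrt(3)|^2 + 6*|2|^2 + 6*|0|^2]
  = (1/24)[(64) + (16) + (8*sqrt(3) + 14) + (2) + (32) + (2) + (14 - 8*sqrt(3)) + (24) + (0)] = 168/24 = 7.
A character is irreducible iff <chi, chi> = 1, so this representation is reducible.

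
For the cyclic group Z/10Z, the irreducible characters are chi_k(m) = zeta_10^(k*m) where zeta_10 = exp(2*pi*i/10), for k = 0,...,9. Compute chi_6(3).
chi_6(3) = zeta_10^18 = exp(-2*I*pi/5)

Proof sketch: chi_6(3) = zeta_10^(6*3) = zeta_10^18. Since zeta_10^10 = 1, this equals zeta_10^8 = exp(2*pi*i*8/10) = exp(-2*I*pi/5).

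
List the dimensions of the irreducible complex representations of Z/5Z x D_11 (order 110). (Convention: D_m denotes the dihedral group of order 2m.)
Dimensions: 1, 1, 1, 1, 1, 1, 1, 1, 1, 1, 2, 2, 2, 2, 2, 2, 2, 2, 2, 2, 2, 2, 2, 2, 2, 2, 2, 2, 2, 2, 2, 2, 2, 2, 2

Proof sketch: There are 35 irreducibles (= number of conjugacy classes). Their dimensions d_i satisfy sum d_i^2 = |G| = 110: 1 + 1 + 1 + 1 + 1 + 1 + 1 + 1 + 1 + 1 + 4 + 4 + 4 + 4 + 4 + 4 + 4 + 4 + 4 + 4 + 4 + 4 + 4 + 4 + 4 + 4 + 4 + 4 + 4 + 4 + 4 + 4 + 4 + 4 + 4 = 110. (For the product with Z/5Z: each of the 5 1-dim characters of Z/5Z tensors with each irrep of D_11, giving 5 copies of each D_11-dimension.)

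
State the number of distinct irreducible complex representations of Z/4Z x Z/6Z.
24

Proof sketch: The number of irreducible complex representations of a finite group equals its number of conjugacy classes. Z/4Z x Z/6Z is abelian of order 24, so every element is its own conjugacy class: 24 classes, so Z/4Z x Z/6Z (order 24) has exactly 24 irreducible complex representations.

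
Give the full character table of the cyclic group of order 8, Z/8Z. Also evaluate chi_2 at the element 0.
Character table of Z/8Z (irreps indexed chi_0,...,chi_7 with chi_k(m) = zeta_8^(k*m), zeta_8 = exp(2*pi*i/8)):
  irrep \ class  {0} (size 1)  {1} (size 1)    {2} (size 1)  {3} (size 1)    {4} (size 1)  {5} (size 1)    {6} (size 1)  {7} (size 1)  
  chi_0          1             1               1             1               1             1               1             1             
  chi_1          1             exp(I*pi/4)     I             exp(3*I*pi/4)   -1            exp(-3*I*pi/4)  -I            exp(-I*pi/4)  
  chi_2          1             I               -1            -I              1             I               -1            -I            
  chi_3          1             exp(3*I*pi/4)   -I            exp(I*pi/4)     -1            exp(-I*pi/4)    I             exp(-3*I*pi/4)
  chi_4          1             -1              1             -1              1             -1              1             -1            
  chi_5          1             exp(-3*I*pi/4)  I             exp(-I*pi/4)    -1            exp(I*pi/4)     -I            exp(3*I*pi/4) 
  chi_6          1             -I              -1            I               1             -I              -1            I             
  chi_7          1             exp(-I*pi/4)    -I            exp(-3*I*pi/4)  -1            exp(3*I*pi/4)   I             exp(I*pi/4)   

Spot check: chi_2(0) = zeta_8^(2*0) = zeta_8^0 = 1.

Reasoning: Z/8Z is abelian, so all 8 irreducible complex representations are 1-dimensional. They are given by chi_k(m) = zeta_8^(k*m) for k = 0,...,7. Row orthogonality: sum_m chi_k(m) conj(chi_l(m)) = 8 * [k = l].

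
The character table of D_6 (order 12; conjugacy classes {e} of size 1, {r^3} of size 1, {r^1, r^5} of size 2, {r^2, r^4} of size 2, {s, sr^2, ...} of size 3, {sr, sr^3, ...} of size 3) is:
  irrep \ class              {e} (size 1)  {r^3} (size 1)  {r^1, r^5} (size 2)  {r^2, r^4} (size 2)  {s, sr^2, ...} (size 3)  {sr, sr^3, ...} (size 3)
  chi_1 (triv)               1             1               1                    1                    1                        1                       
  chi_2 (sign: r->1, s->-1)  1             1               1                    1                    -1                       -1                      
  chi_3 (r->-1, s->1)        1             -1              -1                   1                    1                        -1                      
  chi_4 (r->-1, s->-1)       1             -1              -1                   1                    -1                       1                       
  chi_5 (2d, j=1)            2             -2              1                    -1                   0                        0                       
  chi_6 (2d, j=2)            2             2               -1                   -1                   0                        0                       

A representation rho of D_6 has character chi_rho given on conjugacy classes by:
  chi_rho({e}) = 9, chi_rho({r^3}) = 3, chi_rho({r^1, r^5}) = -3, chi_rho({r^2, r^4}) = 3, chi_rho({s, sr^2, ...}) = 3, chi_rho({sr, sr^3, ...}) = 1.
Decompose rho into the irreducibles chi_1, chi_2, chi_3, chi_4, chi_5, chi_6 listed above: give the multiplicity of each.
Multiplicities: chi_1: 2, chi_2: 0, chi_3: 2, chi_4: 1, chi_5: 0, chi_6: 2.

Derivation: Use <chi_rho, chi> = (1/|G|) sum_C |C| * chi_rho(C) * conj(chi(C)) with |G| = 12 for each irreducible chi in the table:
  <chi_rho, chi_1> = (1/12)[1*(9)*conj(1) + 1*(3)*conj(1) + 2*(-3)*conj(1) + 2*(3)*conj(1) + 3*(3)*conj(1) + 3*(1)*conj(1)]
      = (1/12)[(9) + (3) + (-6) + (6) + (9) + (3)] = 24/12 = 2
  <chi_rho, chi_2> = (1/12)[1*(9)*conj(1) + 1*(3)*conj(1) + 2*(-3)*conj(1) + 2*(3)*conj(1) + 3*(3)*conj(-1) + 3*(1)*conj(-1)]
      = (1/12)[(9) + (3) + (-6) + (6) + (-9) + (-3)] = 0/12 = 0
  <chi_rho, chi_3> = (1/12)[1*(9)*conj(1) + 1*(3)*conj(-1) + 2*(-3)*conj(-1) + 2*(3)*conj(1) + 3*(3)*conj(1) + 3*(1)*conj(-1)]
      = (1/12)[(9) + (-3) + (6) + (6) + (9) + (-3)] = 24/12 = 2
  <chi_rho, chi_4> = (1/12)[1*(9)*conj(1) + 1*(3)*conj(-1) + 2*(-3)*conj(-1) + 2*(3)*conj(1) + 3*(3)*conj(-1) + 3*(1)*conj(1)]
      = (1/12)[(9) + (-3) + (6) + (6) + (-9) + (3)] = 12/12 = 1
  <chi_rho, chi_5> = (1/12)[1*(9)*conj(2) + 1*(3)*conj(-2) + 2*(-3)*conj(1) + 2*(3)*conj(-1) + 3*(3)*conj(0) + 3*(1)*conj(0)]
      = (1/12)[(18) + (-6) + (-6) + (-6) + (0) + (0)] = 0/12 = 0
  <chi_rho, chi_6> = (1/12)[1*(9)*conj(2) + 1*(3)*conj(2) + 2*(-3)*conj(-1) + 2*(3)*conj(-1) + 3*(3)*conj(0) + 3*(1)*conj(0)]
      = (1/12)[(18) + (6) + (6) + (-6) + (0) + (0)] = 24/12 = 2
Dimension check: dim(rho) = sum (mult * dim) = 2*1 + 0*1 + 2*1 + 1*1 + 0*2 + 2*2 = 9 = chi_rho(e) = 9.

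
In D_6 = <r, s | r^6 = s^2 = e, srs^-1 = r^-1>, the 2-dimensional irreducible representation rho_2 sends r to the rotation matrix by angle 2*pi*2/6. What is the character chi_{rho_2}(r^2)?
chi_{rho_2}(r^2) = 2*cos(2*pi*2*2/6) = -1

Justification: rho_2(r^2) is rotation by angle 2*pi*2*2/6, whose trace is 2*cos(2*pi*2*2/6) = -1.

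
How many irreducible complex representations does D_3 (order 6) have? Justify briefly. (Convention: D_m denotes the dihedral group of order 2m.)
3

Derivation: The number of irreducible complex representations of a finite group equals its number of conjugacy classes. D_3 has 3 conjugacy classes ((n+3)/2 for n odd), so D_3 (order 6) has exactly 3 irreducible complex representations.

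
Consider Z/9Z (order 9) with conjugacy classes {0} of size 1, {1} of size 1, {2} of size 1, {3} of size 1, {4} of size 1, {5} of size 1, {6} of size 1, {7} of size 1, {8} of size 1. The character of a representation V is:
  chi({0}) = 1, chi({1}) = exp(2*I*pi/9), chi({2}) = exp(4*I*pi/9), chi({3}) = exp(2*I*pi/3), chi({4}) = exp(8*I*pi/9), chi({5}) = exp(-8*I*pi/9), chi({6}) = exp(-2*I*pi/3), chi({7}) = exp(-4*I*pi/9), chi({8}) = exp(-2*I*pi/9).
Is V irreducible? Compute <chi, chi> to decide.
Irreducible: <chi, chi> = 1.

Details: <chi, chi> = (1/|G|) sum_C |C| * |chi(C)|^2 = (1/9)[1*|1|^2 + 1*|exp(2*I*pi/9)|^2 + 1*|exp(4*I*pi/9)|^2 + 1*|exp(2*I*pi/3)|^2 + 1*|exp(8*I*pi/9)|^2 + 1*|exp(-8*I*pi/9)|^2 + 1*|exp(-2*I*pi/3)|^2 + 1*|exp(-4*I*pi/9)|^2 + 1*|exp(-2*I*pi/9)|^2]
  = (1/9)[(1) + (1) + (1) + (1) + (1) + (1) + (1) + (1) + (1)] = 9/9 = 1.
(Exp terms are combined using exp(i*s)*conj(exp(i*t)) = exp(i*(s-t)), and sums of them are collapsed using the identity that for every m > 1 the m distinct m-th roots of unity sum to 0, e.g. 1 + exp(2*I*pi/3) + exp(-2*I*pi/3) = 0.)
A character is irreducible iff <chi, chi> = 1, so this representation is irreducible.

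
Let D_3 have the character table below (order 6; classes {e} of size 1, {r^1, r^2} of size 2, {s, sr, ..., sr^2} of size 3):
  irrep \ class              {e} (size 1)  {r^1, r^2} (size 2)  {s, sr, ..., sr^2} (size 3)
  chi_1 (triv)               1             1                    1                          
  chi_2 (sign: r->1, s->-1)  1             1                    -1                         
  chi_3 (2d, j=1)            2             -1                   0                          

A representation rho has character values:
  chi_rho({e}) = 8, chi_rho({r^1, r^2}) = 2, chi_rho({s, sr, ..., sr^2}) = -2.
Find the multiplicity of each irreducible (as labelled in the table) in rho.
Multiplicities: chi_1: 1, chi_2: 3, chi_3: 2.

Derivation: Use <chi_rho, chi> = (1/|G|) sum_C |C| * chi_rho(C) * conj(chi(C)) with |G| = 6 for each irreducible chi in the table:
  <chi_rho, chi_1> = (1/6)[1*(8)*conj(1) + 2*(2)*conj(1) + 3*(-2)*conj(1)]
      = (1/6)[(8) + (4) + (-6)] = 6/6 = 1
  <chi_rho, chi_2> = (1/6)[1*(8)*conj(1) + 2*(2)*conj(1) + 3*(-2)*conj(-1)]
      = (1/6)[(8) + (4) + (6)] = 18/6 = 3
  <chi_rho, chi_3> = (1/6)[1*(8)*conj(2) + 2*(2)*conj(-1) + 3*(-2)*conj(0)]
      = (1/6)[(16) + (-4) + (0)] = 12/6 = 2
Dimension check: dim(rho) = sum (mult * dim) = 1*1 + 3*1 + 2*2 = 8 = chi_rho(e) = 8.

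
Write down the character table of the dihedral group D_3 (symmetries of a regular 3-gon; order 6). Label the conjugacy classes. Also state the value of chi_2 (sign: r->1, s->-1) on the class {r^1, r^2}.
Conjugacy classes: {e} of size 1, {r^1, r^2} of size 2, {s, sr, ..., sr^2} of size 3.
Character table:
  irrep \ class              {e} (size 1)  {r^1, r^2} (size 2)  {s, sr, ..., sr^2} (size 3)
  chi_1 (triv)               1             1                    1                          
  chi_2 (sign: r->1, s->-1)  1             1                    -1                         
  chi_3 (2d, j=1)            2             -1                   0                          

Spot check: chi_2 (sign: r->1, s->-1) on {r^1, r^2} = 1.

D_3 has order 2*3 = 6 with 3 conjugacy classes, hence 3 irreducibles. Sum of squared dims 1 + 1 + 4 = 6 = |G|. Linear characters come from the abelianisation; the 2-dimensional irreps have character r^k -> 2*cos(2*pi*j*k/3), reflections -> 0.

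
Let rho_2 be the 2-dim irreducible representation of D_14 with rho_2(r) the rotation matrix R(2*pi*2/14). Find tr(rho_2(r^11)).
chi_{rho_2}(r^11) = 2*cos(2*pi*2*11/14) = -2*cos(pi/7)

Derivation: rho_2(r^11) is rotation by angle 2*pi*2*11/14, whose trace is 2*cos(2*pi*2*11/14) = -2*cos(pi/7).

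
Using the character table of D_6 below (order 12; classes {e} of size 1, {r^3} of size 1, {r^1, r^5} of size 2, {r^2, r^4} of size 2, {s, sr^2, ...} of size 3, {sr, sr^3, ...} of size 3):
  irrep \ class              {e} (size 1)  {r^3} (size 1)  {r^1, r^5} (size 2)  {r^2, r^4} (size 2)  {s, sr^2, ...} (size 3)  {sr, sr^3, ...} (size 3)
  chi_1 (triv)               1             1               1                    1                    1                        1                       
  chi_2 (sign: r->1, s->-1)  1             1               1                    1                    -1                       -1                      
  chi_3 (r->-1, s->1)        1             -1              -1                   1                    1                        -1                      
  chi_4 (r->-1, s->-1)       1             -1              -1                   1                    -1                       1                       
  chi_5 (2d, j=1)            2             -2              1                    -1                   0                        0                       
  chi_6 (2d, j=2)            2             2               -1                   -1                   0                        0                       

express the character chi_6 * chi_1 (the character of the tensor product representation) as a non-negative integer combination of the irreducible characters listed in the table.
chi_6 tensor chi_1 = chi_6 (all other irreducibles have multiplicity 0).

Details: The character of a tensor product is the pointwise product (chi_6 * chi_1)(C) = chi_6(C) * chi_1(C):
  {e}: (2)*(1), {r^3}: (2)*(1), {r^1, r^5}: (-1)*(1), {r^2, r^4}: (-1)*(1), {s, sr^2, ...}: (0)*(1), {sr, sr^3, ...}: (0)*(1)
so (chi_6 * chi_1) takes values
  {e} -> 2, {r^3} -> 2, {r^1, r^5} -> -1, {r^2, r^4} -> -1, {s, sr^2, ...} -> 0, {sr, sr^3, ...} -> 0.
Now take the inner product of this character with each irreducible chi from the table, <chi_6*chi_1, chi> = (1/12) sum_C |C| (chi_6*chi_1)(C) conj(chi(C)):
  <chi_6*chi_1, chi_1> = (1/12)[1*(2)*conj(1) + 1*(2)*conj(1) + 2*(-1)*conj(1) + 2*(-1)*conj(1) + 3*(0)*conj(1) + 3*(0)*conj(1)]
      = (1/12)[(2) + (2) + (-2) + (-2) + (0) + (0)] = 0/12 = 0
  <chi_6*chi_1, chi_2> = (1/12)[1*(2)*conj(1) + 1*(2)*conj(1) + 2*(-1)*conj(1) + 2*(-1)*conj(1) + 3*(0)*conj(-1) + 3*(0)*conj(-1)]
      = (1/12)[(2) + (2) + (-2) + (-2) + (0) + (0)] = 0/12 = 0
  <chi_6*chi_1, chi_3> = (1/12)[1*(2)*conj(1) + 1*(2)*conj(-1) + 2*(-1)*conj(-1) + 2*(-1)*conj(1) + 3*(0)*conj(1) + 3*(0)*conj(-1)]
      = (1/12)[(2) + (-2) + (2) + (-2) + (0) + (0)] = 0/12 = 0
  <chi_6*chi_1, chi_4> = (1/12)[1*(2)*conj(1) + 1*(2)*conj(-1) + 2*(-1)*conj(-1) + 2*(-1)*conj(1) + 3*(0)*conj(-1) + 3*(0)*conj(1)]
      = (1/12)[(2) + (-2) + (2) + (-2) + (0) + (0)] = 0/12 = 0
  <chi_6*chi_1, chi_5> = (1/12)[1*(2)*conj(2) + 1*(2)*conj(-2) + 2*(-1)*conj(1) + 2*(-1)*conj(-1) + 3*(0)*conj(0) + 3*(0)*conj(0)]
      = (1/12)[(4) + (-4) + (-2) + (2) + (0) + (0)] = 0/12 = 0
  <chi_6*chi_1, chi_6> = (1/12)[1*(2)*conj(2) + 1*(2)*conj(2) + 2*(-1)*conj(-1) + 2*(-1)*conj(-1) + 3*(0)*conj(0) + 3*(0)*conj(0)]
      = (1/12)[(4) + (4) + (2) + (2) + (0) + (0)] = 12/12 = 1
Hence the multiplicities are chi_6: 1. Dimension check: dim(chi_6)*dim(chi_1) = 2*1 = 2 and sum (mult * dim) = 1*2 = 2.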